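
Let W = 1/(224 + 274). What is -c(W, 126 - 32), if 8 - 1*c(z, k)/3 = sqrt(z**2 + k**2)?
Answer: -24 + sqrt(2191363345)/166 ≈ 258.00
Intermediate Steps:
W = 1/498 ≈ 0.0020080
c(z, k) = 24 - 3*sqrt(k**2 + z**2) (c(z, k) = 24 - 3*sqrt(z**2 + k**2) = 24 - 3*sqrt(k**2 + z**2))
-c(W, 126 - 32) = -(24 - 3*sqrt((126 - 32)**2 + (1/498)**2)) = -(24 - 3*sqrt(94**2 + 1/248004)) = -(24 - 3*sqrt(8836 + 1/248004)) = -(24 - sqrt(2191363345)/166) = -24 + sqrt(2191363345)/166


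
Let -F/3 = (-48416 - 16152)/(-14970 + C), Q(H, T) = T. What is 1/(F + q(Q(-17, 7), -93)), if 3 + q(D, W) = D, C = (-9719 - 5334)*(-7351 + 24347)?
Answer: 127927879/511614664 ≈ 0.25005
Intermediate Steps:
C = -255840788 (C = -15053*16996 = -255840788)
q(D, W) = -3 + D
F = -96852/127927879 (F = -3*(-48416 - 16152)/(-14970 - 255840788) = -(-193704)/(-255855758) = -(-193704)*(-1)/255855758 = -3*32284/127927879 = -96852/127927879 ≈ -0.00075708)
1/(F + q(Q(-17, 7), -93)) = 1/(-96852/127927879 + (-3 + 7)) = 1/(-96852/127927879 + 4) = 1/(511614664/127927879) = 127927879/511614664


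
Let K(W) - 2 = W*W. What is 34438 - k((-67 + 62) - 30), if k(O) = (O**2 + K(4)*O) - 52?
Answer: 33895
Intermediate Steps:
K(W) = 2 + W**2 (K(W) = 2 + W*W = 2 + W**2)
k(O) = -52 + O**2 + 18*O (k(O) = (O**2 + (2 + 4**2)*O) - 52 = (O**2 + (2 + 16)*O) - 52 = (O**2 + 18*O) - 52 = -52 + O**2 + 18*O)
34438 - k((-67 + 62) - 30) = 34438 - (-52 + ((-67 + 62) - 30)**2 + 18*((-67 + 62) - 30)) = 34438 - (-52 + (-5 - 30)**2 + 18*(-5 - 30)) = 34438 - (-52 + (-35)**2 + 18*(-35)) = 34438 - (-52 + 1225 - 630) = 34438 - 1*543 = 34438 - 543 = 33895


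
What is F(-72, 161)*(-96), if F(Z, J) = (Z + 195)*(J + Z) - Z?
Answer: -1057824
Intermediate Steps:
F(Z, J) = -Z + (195 + Z)*(J + Z) (F(Z, J) = (195 + Z)*(J + Z) - Z = -Z + (195 + Z)*(J + Z))
F(-72, 161)*(-96) = ((-72)² + 194*(-72) + 195*161 + 161*(-72))*(-96) = (5184 - 13968 + 31395 - 11592)*(-96) = 11019*(-96) = -1057824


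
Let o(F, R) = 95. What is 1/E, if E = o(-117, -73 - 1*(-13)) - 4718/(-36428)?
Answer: 2602/247527 ≈ 0.010512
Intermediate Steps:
E = 247527/2602 (E = 95 - 4718/(-36428) = 95 - 4718*(-1/36428) = 95 + 337/2602 = 247527/2602 ≈ 95.130)
1/E = 1/(247527/2602) = 2602/247527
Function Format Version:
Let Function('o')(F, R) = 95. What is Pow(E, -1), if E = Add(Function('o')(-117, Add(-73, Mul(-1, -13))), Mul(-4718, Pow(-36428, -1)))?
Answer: Rational(2602, 247527) ≈ 0.010512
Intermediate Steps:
E = Rational(247527, 2602) (E = Add(95, Mul(-4718, Pow(-36428, -1))) = Add(95, Mul(-4718, Rational(-1, 36428))) = Add(95, Rational(337, 2602)) = Rational(247527, 2602) ≈ 95.130)
Pow(E, -1) = Pow(Rational(247527, 2602), -1) = Rational(2602, 247527)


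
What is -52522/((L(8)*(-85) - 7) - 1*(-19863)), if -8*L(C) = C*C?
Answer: -26261/10268 ≈ -2.5576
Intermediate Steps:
L(C) = -C²/8 (L(C) = -C*C/8 = -C²/8)
-52522/((L(8)*(-85) - 7) - 1*(-19863)) = -52522/((-⅛*8²*(-85) - 7) - 1*(-19863)) = -52522/((-⅛*64*(-85) - 7) + 19863) = -52522/((-8*(-85) - 7) + 19863) = -52522/((680 - 7) + 19863) = -52522/(673 + 19863) = -52522/20536 = -52522*1/20536 = -26261/10268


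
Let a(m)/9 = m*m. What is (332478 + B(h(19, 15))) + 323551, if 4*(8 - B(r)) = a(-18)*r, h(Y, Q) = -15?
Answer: 666972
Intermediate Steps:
a(m) = 9*m² (a(m) = 9*(m*m) = 9*m²)
B(r) = 8 - 729*r (B(r) = 8 - 9*(-18)²*r/4 = 8 - 9*324*r/4 = 8 - 729*r)
(332478 + B(h(19, 15))) + 323551 = (332478 + (8 - 729*(-15))) + 323551 = (332478 + (8 + 10935)) + 323551 = (332478 + 10943) + 323551 = 343421 + 323551 = 666972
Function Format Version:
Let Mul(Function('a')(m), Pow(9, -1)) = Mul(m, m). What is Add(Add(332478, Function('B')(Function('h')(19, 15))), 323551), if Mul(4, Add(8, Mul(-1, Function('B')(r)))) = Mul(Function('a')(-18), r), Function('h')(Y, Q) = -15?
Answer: 666972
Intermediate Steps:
Function('a')(m) = Mul(9, Pow(m, 2)) (Function('a')(m) = Mul(9, Mul(m, m)) = Mul(9, Pow(m, 2)))
Function('B')(r) = Add(8, Mul(-729, r)) (Function('B')(r) = Add(8, Mul(Rational(-1, 4), Mul(Mul(9, Pow(-18, 2)), r))) = Add(8, Mul(Rational(-1, 4), Mul(Mul(9, 324), r))) = Add(8, Mul(Rational(-1, 4), Mul(2916, r))) = Add(8, Mul(-729, r)))
Add(Add(332478, Function('B')(Function('h')(19, 15))), 323551) = Add(Add(332478, Add(8, Mul(-729, -15))), 323551) = Add(Add(332478, Add(8, 10935)), 323551) = Add(Add(332478, 10943), 323551) = Add(343421, 323551) = 666972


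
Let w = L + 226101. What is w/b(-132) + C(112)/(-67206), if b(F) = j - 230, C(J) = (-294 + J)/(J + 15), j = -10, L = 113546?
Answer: -483157020689/341406480 ≈ -1415.2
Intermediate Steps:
w = 339647 (w = 113546 + 226101 = 339647)
C(J) = (-294 + J)/(15 + J)
b(F) = -240 (b(F) = -10 - 230 = -240)
w/b(-132) + C(112)/(-67206) = 339647/(-240) + ((-294 + 112)/(15 + 112))/(-67206) = 339647*(-1/240) + (-182/127)*(-1/67206) = -339647/240 + ((1/127)*(-182))*(-1/67206) = -339647/240 - 182/127*(-1/67206) = -339647/240 + 91/4267581 = -483157020689/341406480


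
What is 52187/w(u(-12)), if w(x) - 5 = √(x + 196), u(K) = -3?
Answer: -260935/168 + 52187*√193/168 ≈ 2762.3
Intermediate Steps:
w(x) = 5 + √(196 + x) (w(x) = 5 + √(x + 196) = 5 + √(196 + x))
52187/w(u(-12)) = 52187/(5 + √(196 - 3)) = 52187/(5 + √193)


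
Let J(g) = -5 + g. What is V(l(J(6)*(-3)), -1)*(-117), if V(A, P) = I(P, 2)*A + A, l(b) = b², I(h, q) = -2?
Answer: 1053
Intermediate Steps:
V(A, P) = -A (V(A, P) = -2*A + A = -A)
V(l(J(6)*(-3)), -1)*(-117) = -((-5 + 6)*(-3))²*(-117) = -(1*(-3))²*(-117) = -1*(-3)²*(-117) = -1*9*(-117) = -9*(-117) = 1053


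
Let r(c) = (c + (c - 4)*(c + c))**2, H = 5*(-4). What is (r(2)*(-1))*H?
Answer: 720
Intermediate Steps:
H = -20
r(c) = (c + 2*c*(-4 + c))**2 (r(c) = (c + (-4 + c)*(2*c))**2 = (c + 2*c*(-4 + c))**2)
(r(2)*(-1))*H = ((2**2*(-7 + 2*2)**2)*(-1))*(-20) = ((4*(-7 + 4)**2)*(-1))*(-20) = ((4*(-3)**2)*(-1))*(-20) = ((4*9)*(-1))*(-20) = (36*(-1))*(-20) = -36*(-20) = 720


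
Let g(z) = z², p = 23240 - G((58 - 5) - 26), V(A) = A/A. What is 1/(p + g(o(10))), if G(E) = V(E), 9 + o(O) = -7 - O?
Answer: 1/23915 ≈ 4.1815e-5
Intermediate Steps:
V(A) = 1
o(O) = -16 - O (o(O) = -9 + (-7 - O) = -16 - O)
G(E) = 1
p = 23239 (p = 23240 - 1*1 = 23240 - 1 = 23239)
1/(p + g(o(10))) = 1/(23239 + (-16 - 1*10)²) = 1/(23239 + (-16 - 10)²) = 1/(23239 + (-26)²) = 1/(23239 + 676) = 1/23915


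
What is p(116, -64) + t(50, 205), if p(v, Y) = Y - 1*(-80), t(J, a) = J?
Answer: 66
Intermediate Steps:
p(v, Y) = 80 + Y (p(v, Y) = Y + 80 = 80 + Y)
p(116, -64) + t(50, 205) = (80 - 64) + 50 = 16 + 50 = 66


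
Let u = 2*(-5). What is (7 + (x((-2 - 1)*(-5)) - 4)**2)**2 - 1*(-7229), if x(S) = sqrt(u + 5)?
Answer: 7233 - 288*I*sqrt(5) ≈ 7233.0 - 643.99*I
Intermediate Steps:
u = -10
x(S) = I*sqrt(5) (x(S) = sqrt(-10 + 5) = sqrt(-5) = I*sqrt(5))
(7 + (x((-2 - 1)*(-5)) - 4)**2)**2 - 1*(-7229) = (7 + (I*sqrt(5) - 4)**2)**2 - 1*(-7229) = (7 + (-4 + I*sqrt(5))**2)**2 + 7229 = 7229 + (7 + (-4 + I*sqrt(5))**2)**2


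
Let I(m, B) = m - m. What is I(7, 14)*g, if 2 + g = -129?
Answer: 0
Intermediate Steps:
g = -131 (g = -2 - 129 = -131)
I(m, B) = 0
I(7, 14)*g = 0*(-131) = 0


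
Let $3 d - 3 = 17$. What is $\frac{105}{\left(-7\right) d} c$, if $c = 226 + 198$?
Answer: $-954$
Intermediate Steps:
$d = \frac{20}{3}$ ($d = 1 + \frac{1}{3} \cdot 17 = 1 + \frac{17}{3} = \frac{20}{3} \approx 6.6667$)
$c = 424$
$\frac{105}{\left(-7\right) d} c = \frac{105}{\left(-7\right) \frac{20}{3}} \cdot 424 = \frac{105}{- \frac{140}{3}} \cdot 424 = 105 \left(- \frac{3}{140}\right) 424 = \left(- \frac{9}{4}\right) 424 = -954$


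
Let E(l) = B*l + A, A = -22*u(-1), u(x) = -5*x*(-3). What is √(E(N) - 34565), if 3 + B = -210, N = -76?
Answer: I*√18047 ≈ 134.34*I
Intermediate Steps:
u(x) = 15*x
B = -213 (B = -3 - 210 = -213)
A = 330 (A = -330*(-1) = -22*(-15) = 330)
E(l) = 330 - 213*l (E(l) = -213*l + 330 = 330 - 213*l)
√(E(N) - 34565) = √((330 - 213*(-76)) - 34565) = √((330 + 16188) - 34565) = √(16518 - 34565) = √(-18047) = I*√18047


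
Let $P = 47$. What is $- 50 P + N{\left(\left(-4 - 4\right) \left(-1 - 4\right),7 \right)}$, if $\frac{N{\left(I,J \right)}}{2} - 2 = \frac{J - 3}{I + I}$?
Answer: $- \frac{23459}{10} \approx -2345.9$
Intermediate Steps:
$N{\left(I,J \right)} = 4 + \frac{-3 + J}{I}$ ($N{\left(I,J \right)} = 4 + 2 \frac{J - 3}{I + I} = 4 + 2 \frac{-3 + J}{2 I} = 4 + \frac{-3 + J}{I}$)
$- 50 P + N{\left(\left(-4 - 4\right) \left(-1 - 4\right),7 \right)} = \left(-50\right) 47 + \frac{-3 + 7 + 4 \left(-4 - 4\right) \left(-1 - 4\right)}{\left(-4 - 4\right) \left(-1 - 4\right)} = -2350 + \frac{-3 + 7 + 4 \left(\left(-8\right) \left(-5\right)\right)}{\left(-8\right) \left(-5\right)} = -2350 + \frac{-3 + 7 + 4 \cdot 40}{40} = -2350 + \frac{-3 + 7 + 160}{40} = -2350 + \frac{1}{40} \cdot 164 = -2350 + \frac{41}{10} = - \frac{23459}{10}$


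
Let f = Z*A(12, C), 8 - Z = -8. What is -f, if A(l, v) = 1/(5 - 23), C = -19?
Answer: 8/9 ≈ 0.88889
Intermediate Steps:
Z = 16 (Z = 8 - 1*(-8) = 8 + 8 = 16)
A(l, v) = -1/18 (A(l, v) = 1/(-18) = -1/18)
f = -8/9 (f = 16*(-1/18) = -8/9 ≈ -0.88889)
-f = -1*(-8/9) = 8/9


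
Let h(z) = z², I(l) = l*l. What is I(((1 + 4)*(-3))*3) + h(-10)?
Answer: 2125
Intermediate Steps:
I(l) = l²
I(((1 + 4)*(-3))*3) + h(-10) = (((1 + 4)*(-3))*3)² + (-10)² = ((5*(-3))*3)² + 100 = (-15*3)² + 100 = (-45)² + 100 = 2025 + 100 = 2125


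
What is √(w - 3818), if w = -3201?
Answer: I*√7019 ≈ 83.779*I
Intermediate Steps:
√(w - 3818) = √(-3201 - 3818) = √(-7019) = I*√7019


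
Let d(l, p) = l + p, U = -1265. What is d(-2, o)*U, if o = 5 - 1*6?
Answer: 3795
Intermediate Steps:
o = -1 (o = 5 - 6 = -1)
d(-2, o)*U = (-2 - 1)*(-1265) = -3*(-1265) = 3795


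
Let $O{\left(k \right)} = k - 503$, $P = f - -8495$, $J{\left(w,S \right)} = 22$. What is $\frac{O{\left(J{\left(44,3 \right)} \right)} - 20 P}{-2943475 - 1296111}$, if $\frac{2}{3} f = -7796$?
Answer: $- \frac{63499}{4239586} \approx -0.014978$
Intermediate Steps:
$f = -11694$ ($f = \frac{3}{2} \left(-7796\right) = -11694$)
$P = -3199$ ($P = -11694 - -8495 = -11694 + 8495 = -3199$)
$O{\left(k \right)} = -503 + k$ ($O{\left(k \right)} = k - 503 = -503 + k$)
$\frac{O{\left(J{\left(44,3 \right)} \right)} - 20 P}{-2943475 - 1296111} = \frac{\left(-503 + 22\right) - -63980}{-2943475 - 1296111} = \frac{-481 + 63980}{-4239586} = 63499 \left(- \frac{1}{4239586}\right) = - \frac{63499}{4239586}$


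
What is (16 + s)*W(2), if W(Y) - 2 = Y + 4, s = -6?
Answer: 80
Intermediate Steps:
W(Y) = 6 + Y (W(Y) = 2 + (Y + 4) = 2 + (4 + Y) = 6 + Y)
(16 + s)*W(2) = (16 - 6)*(6 + 2) = 10*8 = 80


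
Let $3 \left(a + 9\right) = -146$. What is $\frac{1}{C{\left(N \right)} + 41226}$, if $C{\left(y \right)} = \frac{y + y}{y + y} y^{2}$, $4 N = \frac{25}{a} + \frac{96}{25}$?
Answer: $\frac{299290000}{12338746601289} \approx 2.4256 \cdot 10^{-5}$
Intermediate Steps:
$a = - \frac{173}{3}$ ($a = -9 + \frac{1}{3} \left(-146\right) = -9 - \frac{146}{3} = - \frac{173}{3} \approx -57.667$)
$N = \frac{14733}{17300}$ ($N = \frac{\frac{25}{- \frac{173}{3}} + \frac{96}{25}}{4} = \frac{25 \left(- \frac{3}{173}\right) + 96 \cdot \frac{1}{25}}{4} = \frac{- \frac{75}{173} + \frac{96}{25}}{4} = \frac{1}{4} \cdot \frac{14733}{4325} = \frac{14733}{17300} \approx 0.85162$)
$C{\left(y \right)} = y^{2}$ ($C{\left(y \right)} = \frac{2 y}{2 y} y^{2} = 2 y \frac{1}{2 y} y^{2} = 1 y^{2} = y^{2}$)
$\frac{1}{C{\left(N \right)} + 41226} = \frac{1}{\left(\frac{14733}{17300}\right)^{2} + 41226} = \frac{1}{\frac{217061289}{299290000} + 41226} = \frac{1}{\frac{12338746601289}{299290000}} = \frac{299290000}{12338746601289}$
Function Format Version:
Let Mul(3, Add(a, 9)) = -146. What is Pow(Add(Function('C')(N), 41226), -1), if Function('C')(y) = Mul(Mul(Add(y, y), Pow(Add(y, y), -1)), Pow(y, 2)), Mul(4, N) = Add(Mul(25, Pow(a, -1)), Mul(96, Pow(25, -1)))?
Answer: Rational(299290000, 12338746601289) ≈ 2.4256e-5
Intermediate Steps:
a = Rational(-173, 3) (a = Add(-9, Mul(Rational(1, 3), -146)) = Add(-9, Rational(-146, 3)) = Rational(-173, 3) ≈ -57.667)
N = Rational(14733, 17300) (N = Mul(Rational(1, 4), Add(Mul(25, Pow(Rational(-173, 3), -1)), Mul(96, Pow(25, -1)))) = Mul(Rational(1, 4), Add(Mul(25, Rational(-3, 173)), Mul(96, Rational(1, 25)))) = Mul(Rational(1, 4), Add(Rational(-75, 173), Rational(96, 25))) = Mul(Rational(1, 4), Rational(14733, 4325)) = Rational(14733, 17300) ≈ 0.85162)
Function('C')(y) = Pow(y, 2) (Function('C')(y) = Mul(Mul(Mul(2, y), Pow(Mul(2, y), -1)), Pow(y, 2)) = Mul(Mul(Mul(2, y), Mul(Rational(1, 2), Pow(y, -1))), Pow(y, 2)) = Mul(1, Pow(y, 2)) = Pow(y, 2))
Pow(Add(Function('C')(N), 41226), -1) = Pow(Add(Pow(Rational(14733, 17300), 2), 41226), -1) = Pow(Add(Rational(217061289, 299290000), 41226), -1) = Pow(Rational(12338746601289, 299290000), -1) = Rational(299290000, 12338746601289)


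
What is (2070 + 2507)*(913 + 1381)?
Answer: 10499638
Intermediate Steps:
(2070 + 2507)*(913 + 1381) = 4577*2294 = 10499638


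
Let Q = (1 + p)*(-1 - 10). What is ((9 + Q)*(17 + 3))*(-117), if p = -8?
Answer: -201240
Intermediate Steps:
Q = 77 (Q = (1 - 8)*(-1 - 10) = -7*(-11) = 77)
((9 + Q)*(17 + 3))*(-117) = ((9 + 77)*(17 + 3))*(-117) = (86*20)*(-117) = 1720*(-117) = -201240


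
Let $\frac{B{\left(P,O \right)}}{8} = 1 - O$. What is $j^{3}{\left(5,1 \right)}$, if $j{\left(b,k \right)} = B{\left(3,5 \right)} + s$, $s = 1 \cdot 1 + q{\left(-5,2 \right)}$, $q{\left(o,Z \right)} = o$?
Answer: $-46656$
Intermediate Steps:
$B{\left(P,O \right)} = 8 - 8 O$ ($B{\left(P,O \right)} = 8 \left(1 - O\right) = 8 - 8 O$)
$s = -4$ ($s = 1 \cdot 1 - 5 = 1 - 5 = -4$)
$j{\left(b,k \right)} = -36$ ($j{\left(b,k \right)} = \left(8 - 40\right) - 4 = -32 - 4 = -36$)
$j^{3}{\left(5,1 \right)} = \left(-36\right)^{3} = -46656$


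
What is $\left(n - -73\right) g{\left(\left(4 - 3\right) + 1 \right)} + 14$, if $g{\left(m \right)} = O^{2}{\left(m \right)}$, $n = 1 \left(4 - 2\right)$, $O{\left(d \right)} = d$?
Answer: $314$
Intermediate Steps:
$n = 2$ ($n = 1 \cdot 2 = 2$)
$g{\left(m \right)} = m^{2}$
$\left(n - -73\right) g{\left(\left(4 - 3\right) + 1 \right)} + 14 = \left(2 - -73\right) \left(\left(4 - 3\right) + 1\right)^{2} + 14 = \left(2 + 73\right) \left(1 + 1\right)^{2} + 14 = 75 \cdot 2^{2} + 14 = 75 \cdot 4 + 14 = 300 + 14 = 314$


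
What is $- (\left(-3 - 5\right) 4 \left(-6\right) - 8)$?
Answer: $-184$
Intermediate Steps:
$- (\left(-3 - 5\right) 4 \left(-6\right) - 8) = - (\left(-8\right) 4 \left(-6\right) - 8) = - (\left(-32\right) \left(-6\right) - 8) = - (192 - 8) = \left(-1\right) 184 = -184$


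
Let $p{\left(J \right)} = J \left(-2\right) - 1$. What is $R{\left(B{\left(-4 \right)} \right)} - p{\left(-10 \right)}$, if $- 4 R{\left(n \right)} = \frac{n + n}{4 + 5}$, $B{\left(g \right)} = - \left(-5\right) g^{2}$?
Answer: $- \frac{211}{9} \approx -23.444$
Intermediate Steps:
$p{\left(J \right)} = -1 - 2 J$ ($p{\left(J \right)} = - 2 J - 1 = -1 - 2 J$)
$B{\left(g \right)} = 5 g^{2}$
$R{\left(n \right)} = - \frac{n}{18}$ ($R{\left(n \right)} = - \frac{\left(n + n\right) \frac{1}{4 + 5}}{4} = - \frac{2 n \frac{1}{9}}{4} = - \frac{\frac{2}{9} n}{4} = - \frac{n}{18}$)
$R{\left(B{\left(-4 \right)} \right)} - p{\left(-10 \right)} = - \frac{5 \left(-4\right)^{2}}{18} - \left(-1 - -20\right) = - \frac{5 \cdot 16}{18} - \left(-1 + 20\right) = \left(- \frac{1}{18}\right) 80 - 19 = - \frac{40}{9} - 19 = - \frac{211}{9}$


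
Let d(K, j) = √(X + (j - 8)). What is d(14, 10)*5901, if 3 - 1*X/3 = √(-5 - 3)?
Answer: 5901*√(11 - 6*I*√2) ≈ 20818.0 - 7096.5*I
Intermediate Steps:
X = 9 - 6*I*√2 (X = 9 - 3*√(-5 - 3) = 9 - 6*I*√2 ≈ 9.0 - 8.4853*I)
d(K, j) = √(1 + j - 6*I*√2) (d(K, j) = √((9 - 6*I*√2) + (j - 8)) = √((9 - 6*I*√2) + (-8 + j)) = √(1 + j - 6*I*√2))
d(14, 10)*5901 = √(1 + 10 - 6*I*√2)*5901 = √(11 - 6*I*√2)*5901 = 5901*√(11 - 6*I*√2)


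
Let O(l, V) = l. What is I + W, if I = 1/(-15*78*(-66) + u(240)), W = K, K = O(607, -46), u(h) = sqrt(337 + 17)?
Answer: 603249566857/993821341 - sqrt(354)/5962928046 ≈ 607.00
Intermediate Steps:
u(h) = sqrt(354)
K = 607
W = 607
I = 1/(77220 + sqrt(354)) (I = 1/(-15*78*(-66) + sqrt(354)) = 1/(-1170*(-66) + sqrt(354)) = 1/(77220 + sqrt(354)) ≈ 1.2947e-5)
I + W = (12870/993821341 - sqrt(354)/5962928046) + 607 = 603249566857/993821341 - sqrt(354)/5962928046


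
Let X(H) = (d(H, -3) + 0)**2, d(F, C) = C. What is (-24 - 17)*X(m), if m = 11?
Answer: -369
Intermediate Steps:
X(H) = 9 (X(H) = (-3 + 0)**2 = (-3)**2 = 9)
(-24 - 17)*X(m) = (-24 - 17)*9 = -41*9 = -369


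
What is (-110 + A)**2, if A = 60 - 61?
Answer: 12321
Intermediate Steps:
A = -1
(-110 + A)**2 = (-110 - 1)**2 = (-111)**2 = 12321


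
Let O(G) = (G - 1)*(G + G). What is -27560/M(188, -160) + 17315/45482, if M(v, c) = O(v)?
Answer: -4503955/399741298 ≈ -0.011267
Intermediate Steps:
O(G) = 2*G*(-1 + G) (O(G) = (-1 + G)*(2*G) = 2*G*(-1 + G))
M(v, c) = 2*v*(-1 + v)
-27560/M(188, -160) + 17315/45482 = -27560*1/(376*(-1 + 188)) + 17315/45482 = -27560/(2*188*187) + 17315*(1/45482) = -27560/70312 + 17315/45482 = -27560*1/70312 + 17315/45482 = -3445/8789 + 17315/45482 = -4503955/399741298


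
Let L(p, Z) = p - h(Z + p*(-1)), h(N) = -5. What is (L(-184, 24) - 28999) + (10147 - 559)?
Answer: -19590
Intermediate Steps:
L(p, Z) = 5 + p (L(p, Z) = p - 1*(-5) = p + 5 = 5 + p)
(L(-184, 24) - 28999) + (10147 - 559) = ((5 - 184) - 28999) + (10147 - 559) = (-179 - 28999) + 9588 = -29178 + 9588 = -19590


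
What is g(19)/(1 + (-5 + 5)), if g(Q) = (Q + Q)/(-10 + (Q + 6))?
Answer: 38/15 ≈ 2.5333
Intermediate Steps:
g(Q) = 2*Q/(-4 + Q) (g(Q) = (2*Q)/(-10 + (6 + Q)) = (2*Q)/(-4 + Q) = 2*Q/(-4 + Q))
g(19)/(1 + (-5 + 5)) = (2*19/(-4 + 19))/(1 + (-5 + 5)) = (2*19/15)/(1 + 0) = (2*19*(1/15))/1 = 1*(38/15) = 38/15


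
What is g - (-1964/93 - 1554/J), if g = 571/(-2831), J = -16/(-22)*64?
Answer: 3660066937/67400448 ≈ 54.303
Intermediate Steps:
J = 512/11 (J = -16*(-1/22)*64 = (8/11)*64 = 512/11 ≈ 46.545)
g = -571/2831 (g = 571*(-1/2831) = -571/2831 ≈ -0.20170)
g - (-1964/93 - 1554/J) = -571/2831 - (-1964/93 - 1554/512/11) = -571/2831 - (-1964*1/93 - 1554*11/512) = -571/2831 - (-1964/93 - 8547/256) = -571/2831 - 1*(-1297655/23808) = -571/2831 + 1297655/23808 = 3660066937/67400448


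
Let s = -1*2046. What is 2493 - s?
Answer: 4539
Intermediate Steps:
s = -2046
2493 - s = 2493 - 1*(-2046) = 2493 + 2046 = 4539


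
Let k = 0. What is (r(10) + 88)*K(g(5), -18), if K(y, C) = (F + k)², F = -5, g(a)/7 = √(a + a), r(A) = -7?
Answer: 2025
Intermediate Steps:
g(a) = 7*√2*√a (g(a) = 7*√(a + a) = 7*√(2*a) = 7*(√2*√a) = 7*√2*√a)
K(y, C) = 25 (K(y, C) = (-5 + 0)² = (-5)² = 25)
(r(10) + 88)*K(g(5), -18) = (-7 + 88)*25 = 81*25 = 2025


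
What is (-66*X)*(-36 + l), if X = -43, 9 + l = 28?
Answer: -48246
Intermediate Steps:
l = 19 (l = -9 + 28 = 19)
(-66*X)*(-36 + l) = (-66*(-43))*(-36 + 19) = 2838*(-17) = -48246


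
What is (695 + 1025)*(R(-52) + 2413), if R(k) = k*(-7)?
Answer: 4776440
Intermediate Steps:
R(k) = -7*k
(695 + 1025)*(R(-52) + 2413) = (695 + 1025)*(-7*(-52) + 2413) = 1720*(364 + 2413) = 1720*2777 = 4776440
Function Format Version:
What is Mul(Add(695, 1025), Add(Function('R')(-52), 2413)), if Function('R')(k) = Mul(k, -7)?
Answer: 4776440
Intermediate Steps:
Function('R')(k) = Mul(-7, k)
Mul(Add(695, 1025), Add(Function('R')(-52), 2413)) = Mul(Add(695, 1025), Add(Mul(-7, -52), 2413)) = Mul(1720, Add(364, 2413)) = Mul(1720, 2777) = 4776440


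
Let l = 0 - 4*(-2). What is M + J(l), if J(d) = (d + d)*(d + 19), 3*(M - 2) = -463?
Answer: 839/3 ≈ 279.67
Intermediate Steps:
M = -457/3 (M = 2 + (⅓)*(-463) = 2 - 463/3 = -457/3 ≈ -152.33)
l = 8 (l = 0 + 8 = 8)
J(d) = 2*d*(19 + d) (J(d) = (2*d)*(19 + d) = 2*d*(19 + d))
M + J(l) = -457/3 + 2*8*(19 + 8) = -457/3 + 2*8*27 = -457/3 + 432 = 839/3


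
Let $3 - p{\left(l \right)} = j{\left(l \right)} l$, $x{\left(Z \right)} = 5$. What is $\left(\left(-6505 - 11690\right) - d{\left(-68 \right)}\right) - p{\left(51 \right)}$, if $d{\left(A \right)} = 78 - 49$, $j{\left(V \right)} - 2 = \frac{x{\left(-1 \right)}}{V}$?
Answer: $-18120$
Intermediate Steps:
$j{\left(V \right)} = 2 + \frac{5}{V}$
$d{\left(A \right)} = 29$
$p{\left(l \right)} = 3 - l \left(2 + \frac{5}{l}\right)$ ($p{\left(l \right)} = 3 - \left(2 + \frac{5}{l}\right) l = 3 - l \left(2 + \frac{5}{l}\right)$)
$\left(\left(-6505 - 11690\right) - d{\left(-68 \right)}\right) - p{\left(51 \right)} = \left(\left(-6505 - 11690\right) - 29\right) - \left(-2 - 102\right) = \left(-18195 - 29\right) - \left(-2 - 102\right) = -18224 - -104 = -18224 + 104 = -18120$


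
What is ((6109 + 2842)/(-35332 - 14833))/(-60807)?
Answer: 8951/3050383155 ≈ 2.9344e-6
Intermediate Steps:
((6109 + 2842)/(-35332 - 14833))/(-60807) = (8951/(-50165))*(-1/60807) = (8951*(-1/50165))*(-1/60807) = -8951/50165*(-1/60807) = 8951/3050383155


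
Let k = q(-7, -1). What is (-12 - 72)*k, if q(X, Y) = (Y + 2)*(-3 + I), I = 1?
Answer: 168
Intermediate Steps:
q(X, Y) = -4 - 2*Y (q(X, Y) = (Y + 2)*(-3 + 1) = (2 + Y)*(-2) = -4 - 2*Y)
k = -2 (k = -4 - 2*(-1) = -4 + 2 = -2)
(-12 - 72)*k = (-12 - 72)*(-2) = -84*(-2) = 168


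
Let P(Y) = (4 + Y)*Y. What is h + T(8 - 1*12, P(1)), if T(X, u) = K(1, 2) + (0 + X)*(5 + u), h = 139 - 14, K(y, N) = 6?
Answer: 91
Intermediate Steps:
P(Y) = Y*(4 + Y)
h = 125
T(X, u) = 6 + X*(5 + u) (T(X, u) = 6 + (0 + X)*(5 + u) = 6 + X*(5 + u))
h + T(8 - 1*12, P(1)) = 125 + (6 + 5*(8 - 1*12) + (8 - 1*12)*(1*(4 + 1))) = 125 + (6 + 5*(8 - 12) + (8 - 12)*(1*5)) = 125 + (6 + 5*(-4) - 4*5) = 125 + (6 - 20 - 20) = 125 - 34 = 91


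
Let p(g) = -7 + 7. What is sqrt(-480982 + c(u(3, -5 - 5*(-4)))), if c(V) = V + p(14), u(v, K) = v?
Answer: I*sqrt(480979) ≈ 693.53*I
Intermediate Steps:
p(g) = 0
c(V) = V (c(V) = V + 0 = V)
sqrt(-480982 + c(u(3, -5 - 5*(-4)))) = sqrt(-480982 + 3) = sqrt(-480979) = I*sqrt(480979)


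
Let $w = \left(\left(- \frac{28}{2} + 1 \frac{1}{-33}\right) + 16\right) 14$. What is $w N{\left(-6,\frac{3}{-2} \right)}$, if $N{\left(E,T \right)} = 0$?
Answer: $0$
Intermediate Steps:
$w = \frac{910}{33}$ ($w = \left(\left(\left(-28\right) \frac{1}{2} + 1 \left(- \frac{1}{33}\right)\right) + 16\right) 14 = \left(\left(-14 - \frac{1}{33}\right) + 16\right) 14 = \left(- \frac{463}{33} + 16\right) 14 = \frac{65}{33} \cdot 14 = \frac{910}{33} \approx 27.576$)
$w N{\left(-6,\frac{3}{-2} \right)} = \frac{910}{33} \cdot 0 = 0$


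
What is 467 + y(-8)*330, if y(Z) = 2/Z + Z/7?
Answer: 103/14 ≈ 7.3571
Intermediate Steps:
y(Z) = 2/Z + Z/7 (y(Z) = 2/Z + Z*(1/7) = 2/Z + Z/7)
467 + y(-8)*330 = 467 + (2/(-8) + (1/7)*(-8))*330 = 467 + (2*(-1/8) - 8/7)*330 = 467 + (-1/4 - 8/7)*330 = 467 - 39/28*330 = 467 - 6435/14 = 103/14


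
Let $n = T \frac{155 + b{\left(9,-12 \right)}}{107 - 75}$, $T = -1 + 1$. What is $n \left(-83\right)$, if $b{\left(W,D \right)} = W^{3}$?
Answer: $0$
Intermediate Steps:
$T = 0$
$n = 0$ ($n = 0 \frac{155 + 9^{3}}{107 - 75} = 0 \frac{155 + 729}{32} = 0 \cdot 884 \cdot \frac{1}{32} = 0 \cdot \frac{221}{8} = 0$)
$n \left(-83\right) = 0 \left(-83\right) = 0$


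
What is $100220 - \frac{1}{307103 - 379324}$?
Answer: $\frac{7237988621}{72221} \approx 1.0022 \cdot 10^{5}$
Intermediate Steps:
$100220 - \frac{1}{307103 - 379324} = 100220 - \frac{1}{-72221} = 100220 - - \frac{1}{72221} = 100220 + \frac{1}{72221} = \frac{7237988621}{72221}$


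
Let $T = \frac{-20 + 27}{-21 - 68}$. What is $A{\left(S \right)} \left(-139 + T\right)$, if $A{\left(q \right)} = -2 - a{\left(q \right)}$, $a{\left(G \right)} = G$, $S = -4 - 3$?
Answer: $- \frac{61890}{89} \approx -695.39$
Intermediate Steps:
$S = -7$ ($S = -4 - 3 = -7$)
$A{\left(q \right)} = -2 - q$
$T = - \frac{7}{89}$ ($T = \frac{7}{-89} = 7 \left(- \frac{1}{89}\right) = - \frac{7}{89} \approx -0.078652$)
$A{\left(S \right)} \left(-139 + T\right) = \left(-2 - -7\right) \left(-139 - \frac{7}{89}\right) = \left(-2 + 7\right) \left(- \frac{12378}{89}\right) = 5 \left(- \frac{12378}{89}\right) = - \frac{61890}{89}$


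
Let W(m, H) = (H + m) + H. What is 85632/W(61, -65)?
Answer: -28544/23 ≈ -1241.0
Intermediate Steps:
W(m, H) = m + 2*H
85632/W(61, -65) = 85632/(61 + 2*(-65)) = 85632/(61 - 130) = 85632/(-69) = 85632*(-1/69) = -28544/23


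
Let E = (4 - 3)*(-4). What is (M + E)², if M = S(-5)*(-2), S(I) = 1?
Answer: 36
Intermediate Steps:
E = -4 (E = 1*(-4) = -4)
M = -2 (M = 1*(-2) = -2)
(M + E)² = (-2 - 4)² = (-6)² = 36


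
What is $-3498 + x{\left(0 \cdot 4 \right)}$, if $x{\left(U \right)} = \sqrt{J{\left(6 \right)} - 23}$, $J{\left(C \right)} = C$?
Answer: $-3498 + i \sqrt{17} \approx -3498.0 + 4.1231 i$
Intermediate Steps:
$x{\left(U \right)} = i \sqrt{17}$ ($x{\left(U \right)} = \sqrt{6 - 23} = \sqrt{-17} = i \sqrt{17}$)
$-3498 + x{\left(0 \cdot 4 \right)} = -3498 + i \sqrt{17}$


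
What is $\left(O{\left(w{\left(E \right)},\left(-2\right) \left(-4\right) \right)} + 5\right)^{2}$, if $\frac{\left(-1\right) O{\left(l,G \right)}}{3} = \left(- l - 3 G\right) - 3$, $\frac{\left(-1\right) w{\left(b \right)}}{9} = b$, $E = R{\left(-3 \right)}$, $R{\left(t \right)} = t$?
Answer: $27889$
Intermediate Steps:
$E = -3$
$w{\left(b \right)} = - 9 b$
$O{\left(l,G \right)} = 9 + 3 l + 9 G$ ($O{\left(l,G \right)} = - 3 \left(\left(- l - 3 G\right) - 3\right) = - 3 \left(-3 - l - 3 G\right) = 9 + 3 l + 9 G$)
$\left(O{\left(w{\left(E \right)},\left(-2\right) \left(-4\right) \right)} + 5\right)^{2} = \left(\left(9 + 3 \left(\left(-9\right) \left(-3\right)\right) + 9 \left(\left(-2\right) \left(-4\right)\right)\right) + 5\right)^{2} = \left(\left(9 + 3 \cdot 27 + 9 \cdot 8\right) + 5\right)^{2} = \left(\left(9 + 81 + 72\right) + 5\right)^{2} = \left(162 + 5\right)^{2} = 167^{2} = 27889$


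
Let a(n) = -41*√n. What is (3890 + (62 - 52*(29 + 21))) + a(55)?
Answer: 1352 - 41*√55 ≈ 1047.9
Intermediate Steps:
(3890 + (62 - 52*(29 + 21))) + a(55) = (3890 + (62 - 52*(29 + 21))) - 41*√55 = (3890 + (62 - 52*50)) - 41*√55 = (3890 + (62 - 2600)) - 41*√55 = (3890 - 2538) - 41*√55 = 1352 - 41*√55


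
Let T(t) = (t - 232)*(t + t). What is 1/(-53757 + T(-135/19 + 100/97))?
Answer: -3396649/172769577603 ≈ -1.9660e-5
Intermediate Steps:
T(t) = 2*t*(-232 + t) (T(t) = (-232 + t)*(2*t) = 2*t*(-232 + t))
1/(-53757 + T(-135/19 + 100/97)) = 1/(-53757 + 2*(-135/19 + 100/97)*(-232 + (-135/19 + 100/97))) = 1/(-53757 + 2*(-11195/1843)*(-232 - 11195/1843)) = 1/(-53757 + 2*(-11195/1843)*(-438771/1843)) = 1/(-53757 + 9824082690/3396649) = 1/(-172769577603/3396649) = -3396649/172769577603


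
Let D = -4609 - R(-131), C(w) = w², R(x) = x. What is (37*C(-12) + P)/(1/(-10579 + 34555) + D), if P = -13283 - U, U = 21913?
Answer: 716115168/107364527 ≈ 6.6699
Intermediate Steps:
D = -4478 (D = -4609 - 1*(-131) = -4609 + 131 = -4478)
P = -35196 (P = -13283 - 1*21913 = -13283 - 21913 = -35196)
(37*C(-12) + P)/(1/(-10579 + 34555) + D) = (37*(-12)² - 35196)/(1/(-10579 + 34555) - 4478) = (37*144 - 35196)/(1/23976 - 4478) = (5328 - 35196)/(1/23976 - 4478) = -29868/(-107364527/23976) = -29868*(-23976/107364527) = 716115168/107364527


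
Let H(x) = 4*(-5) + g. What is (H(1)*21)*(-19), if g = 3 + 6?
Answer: 4389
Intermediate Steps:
g = 9
H(x) = -11 (H(x) = 4*(-5) + 9 = -20 + 9 = -11)
(H(1)*21)*(-19) = -11*21*(-19) = -231*(-19) = 4389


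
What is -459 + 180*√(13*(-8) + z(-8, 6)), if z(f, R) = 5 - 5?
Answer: -459 + 360*I*√26 ≈ -459.0 + 1835.6*I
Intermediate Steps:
z(f, R) = 0
-459 + 180*√(13*(-8) + z(-8, 6)) = -459 + 180*√(13*(-8) + 0) = -459 + 180*√(-104 + 0) = -459 + 180*√(-104) = -459 + 180*(2*I*√26) = -459 + 360*I*√26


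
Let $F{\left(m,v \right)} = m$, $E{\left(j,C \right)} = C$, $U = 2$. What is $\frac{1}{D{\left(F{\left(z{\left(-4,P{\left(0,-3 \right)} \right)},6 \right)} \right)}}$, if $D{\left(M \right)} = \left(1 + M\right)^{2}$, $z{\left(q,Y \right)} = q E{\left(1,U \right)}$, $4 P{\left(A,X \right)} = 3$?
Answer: $\frac{1}{49} \approx 0.020408$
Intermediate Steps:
$P{\left(A,X \right)} = \frac{3}{4}$ ($P{\left(A,X \right)} = \frac{1}{4} \cdot 3 = \frac{3}{4}$)
$z{\left(q,Y \right)} = 2 q$ ($z{\left(q,Y \right)} = q 2 = 2 q$)
$\frac{1}{D{\left(F{\left(z{\left(-4,P{\left(0,-3 \right)} \right)},6 \right)} \right)}} = \frac{1}{\left(1 + 2 \left(-4\right)\right)^{2}} = \frac{1}{\left(1 - 8\right)^{2}} = \frac{1}{\left(-7\right)^{2}} = \frac{1}{49}$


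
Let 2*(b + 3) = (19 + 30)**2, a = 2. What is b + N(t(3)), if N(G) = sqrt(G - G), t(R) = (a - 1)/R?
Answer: 2395/2 ≈ 1197.5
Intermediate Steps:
b = 2395/2 (b = -3 + (19 + 30)**2/2 = -3 + (1/2)*49**2 = -3 + (1/2)*2401 = -3 + 2401/2 = 2395/2 ≈ 1197.5)
t(R) = 1/R (t(R) = (2 - 1)/R = 1/R)
N(G) = 0 (N(G) = sqrt(0) = 0)
b + N(t(3)) = 2395/2 + 0 = 2395/2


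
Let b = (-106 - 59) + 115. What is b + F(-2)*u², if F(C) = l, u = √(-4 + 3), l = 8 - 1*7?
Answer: -51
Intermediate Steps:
l = 1 (l = 8 - 7 = 1)
u = I (u = √(-1) = I ≈ 1.0*I)
F(C) = 1
b = -50 (b = -165 + 115 = -50)
b + F(-2)*u² = -50 + 1*I² = -50 + 1*(-1) = -50 - 1 = -51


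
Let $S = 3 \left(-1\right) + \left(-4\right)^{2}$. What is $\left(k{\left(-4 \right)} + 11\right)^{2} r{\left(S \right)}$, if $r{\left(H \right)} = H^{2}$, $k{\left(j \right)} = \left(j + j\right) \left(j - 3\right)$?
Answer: $758641$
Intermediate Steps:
$S = 13$ ($S = -3 + 16 = 13$)
$k{\left(j \right)} = 2 j \left(-3 + j\right)$
$\left(k{\left(-4 \right)} + 11\right)^{2} r{\left(S \right)} = \left(2 \left(-4\right) \left(-3 - 4\right) + 11\right)^{2} \cdot 13^{2} = \left(2 \left(-4\right) \left(-7\right) + 11\right)^{2} \cdot 169 = \left(56 + 11\right)^{2} \cdot 169 = 67^{2} \cdot 169 = 4489 \cdot 169 = 758641$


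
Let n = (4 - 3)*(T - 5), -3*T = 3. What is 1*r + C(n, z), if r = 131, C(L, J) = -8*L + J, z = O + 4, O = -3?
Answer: 180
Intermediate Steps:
T = -1 (T = -⅓*3 = -1)
z = 1 (z = -3 + 4 = 1)
n = -6 (n = (4 - 3)*(-1 - 5) = 1*(-6) = -6)
C(L, J) = J - 8*L
1*r + C(n, z) = 1*131 + (1 - 8*(-6)) = 131 + (1 + 48) = 131 + 49 = 180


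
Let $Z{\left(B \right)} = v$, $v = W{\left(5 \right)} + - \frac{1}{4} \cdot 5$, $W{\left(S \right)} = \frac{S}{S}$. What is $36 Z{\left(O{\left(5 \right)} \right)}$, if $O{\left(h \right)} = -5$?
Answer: $-9$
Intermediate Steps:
$W{\left(S \right)} = 1$
$v = - \frac{1}{4}$ ($v = 1 + - \frac{1}{4} \cdot 5 = 1 + \left(-1\right) \frac{1}{4} \cdot 5 = 1 - \frac{5}{4} = - \frac{1}{4} \approx -0.25$)
$Z{\left(B \right)} = - \frac{1}{4}$
$36 Z{\left(O{\left(5 \right)} \right)} = 36 \left(- \frac{1}{4}\right) = -9$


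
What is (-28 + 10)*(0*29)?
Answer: 0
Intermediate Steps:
(-28 + 10)*(0*29) = -18*0 = 0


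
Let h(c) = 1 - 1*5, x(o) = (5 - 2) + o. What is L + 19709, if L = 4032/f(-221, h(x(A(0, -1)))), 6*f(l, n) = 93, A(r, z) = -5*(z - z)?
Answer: 619043/31 ≈ 19969.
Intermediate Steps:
A(r, z) = 0 (A(r, z) = -5*0 = 0)
x(o) = 3 + o
h(c) = -4 (h(c) = 1 - 5 = -4)
f(l, n) = 31/2 (f(l, n) = (1/6)*93 = 31/2)
L = 8064/31 (L = 4032/(31/2) = 4032*(2/31) = 8064/31 ≈ 260.13)
L + 19709 = 8064/31 + 19709 = 619043/31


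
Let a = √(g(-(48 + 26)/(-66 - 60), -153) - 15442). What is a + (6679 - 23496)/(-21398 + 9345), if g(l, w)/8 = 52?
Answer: 16817/12053 + I*√15026 ≈ 1.3953 + 122.58*I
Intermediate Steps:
g(l, w) = 416 (g(l, w) = 8*52 = 416)
a = I*√15026 (a = √(416 - 15442) = √(-15026) = I*√15026 ≈ 122.58*I)
a + (6679 - 23496)/(-21398 + 9345) = I*√15026 + (6679 - 23496)/(-21398 + 9345) = I*√15026 - 16817/(-12053) = I*√15026 - 16817*(-1/12053) = I*√15026 + 16817/12053 = 16817/12053 + I*√15026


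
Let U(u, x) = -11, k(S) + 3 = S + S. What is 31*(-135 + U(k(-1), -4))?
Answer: -4526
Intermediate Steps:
k(S) = -3 + 2*S (k(S) = -3 + (S + S) = -3 + 2*S)
31*(-135 + U(k(-1), -4)) = 31*(-135 - 11) = 31*(-146) = -4526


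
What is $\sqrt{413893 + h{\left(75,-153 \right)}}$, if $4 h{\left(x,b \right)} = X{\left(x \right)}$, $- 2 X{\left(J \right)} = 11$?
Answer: $\frac{\sqrt{6622266}}{4} \approx 643.34$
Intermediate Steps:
$X{\left(J \right)} = - \frac{11}{2}$ ($X{\left(J \right)} = \left(- \frac{1}{2}\right) 11 = - \frac{11}{2}$)
$h{\left(x,b \right)} = - \frac{11}{8}$ ($h{\left(x,b \right)} = \frac{1}{4} \left(- \frac{11}{2}\right) = - \frac{11}{8}$)
$\sqrt{413893 + h{\left(75,-153 \right)}} = \sqrt{413893 - \frac{11}{8}} = \sqrt{\frac{3311133}{8}} = \frac{\sqrt{6622266}}{4}$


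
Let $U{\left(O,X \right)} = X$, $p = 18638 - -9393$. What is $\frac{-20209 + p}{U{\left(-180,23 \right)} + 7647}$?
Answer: $\frac{3911}{3835} \approx 1.0198$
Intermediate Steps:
$p = 28031$ ($p = 18638 + 9393 = 28031$)
$\frac{-20209 + p}{U{\left(-180,23 \right)} + 7647} = \frac{-20209 + 28031}{23 + 7647} = \frac{7822}{7670} = 7822 \cdot \frac{1}{7670} = \frac{3911}{3835}$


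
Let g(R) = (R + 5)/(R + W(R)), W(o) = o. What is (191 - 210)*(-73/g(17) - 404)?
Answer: 108015/11 ≈ 9819.5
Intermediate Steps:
g(R) = (5 + R)/(2*R) (g(R) = (R + 5)/(R + R) = (5 + R)/((2*R)) = (5 + R)*(1/(2*R)) = (5 + R)/(2*R))
(191 - 210)*(-73/g(17) - 404) = (191 - 210)*(-73*34/(5 + 17) - 404) = -19*(-73/((½)*(1/17)*22) - 404) = -19*(-73/11/17 - 404) = -19*(-73*17/11 - 404) = -19*(-1241/11 - 404) = -19*(-5685/11) = 108015/11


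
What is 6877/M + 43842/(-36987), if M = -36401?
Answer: -616750747/448787929 ≈ -1.3743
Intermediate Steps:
6877/M + 43842/(-36987) = 6877/(-36401) + 43842/(-36987) = 6877*(-1/36401) + 43842*(-1/36987) = -6877/36401 - 14614/12329 = -616750747/448787929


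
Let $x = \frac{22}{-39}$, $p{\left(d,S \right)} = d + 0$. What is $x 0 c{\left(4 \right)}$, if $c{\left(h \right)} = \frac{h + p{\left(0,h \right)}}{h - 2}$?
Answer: $0$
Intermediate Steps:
$p{\left(d,S \right)} = d$
$c{\left(h \right)} = \frac{h}{-2 + h}$ ($c{\left(h \right)} = \frac{h + 0}{h - 2} = \frac{h}{-2 + h}$)
$x = - \frac{22}{39}$ ($x = 22 \left(- \frac{1}{39}\right) = - \frac{22}{39} \approx -0.5641$)
$x 0 c{\left(4 \right)} = \left(- \frac{22}{39}\right) 0 \frac{4}{-2 + 4} = 0 \cdot \frac{4}{2} = 0 \cdot 4 \cdot \frac{1}{2} = 0 \cdot 2 = 0$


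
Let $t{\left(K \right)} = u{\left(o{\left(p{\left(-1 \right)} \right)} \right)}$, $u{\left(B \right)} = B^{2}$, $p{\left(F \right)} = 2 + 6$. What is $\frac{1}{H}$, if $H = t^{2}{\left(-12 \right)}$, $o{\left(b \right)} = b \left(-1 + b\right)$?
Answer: $\frac{1}{9834496} \approx 1.0168 \cdot 10^{-7}$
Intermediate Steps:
$p{\left(F \right)} = 8$
$t{\left(K \right)} = 3136$ ($t{\left(K \right)} = \left(8 \left(-1 + 8\right)\right)^{2} = \left(8 \cdot 7\right)^{2} = 56^{2} = 3136$)
$H = 9834496$ ($H = 3136^{2} = 9834496$)
$\frac{1}{H} = \frac{1}{9834496}$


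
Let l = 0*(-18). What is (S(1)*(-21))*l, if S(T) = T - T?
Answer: 0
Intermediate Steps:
l = 0
S(T) = 0
(S(1)*(-21))*l = (0*(-21))*0 = 0*0 = 0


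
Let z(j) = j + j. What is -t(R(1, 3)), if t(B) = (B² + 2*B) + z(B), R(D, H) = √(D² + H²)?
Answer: -10 - 4*√10 ≈ -22.649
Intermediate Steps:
z(j) = 2*j
t(B) = B² + 4*B (t(B) = (B² + 2*B) + 2*B = B² + 4*B)
-t(R(1, 3)) = -√(1² + 3²)*(4 + √(1² + 3²)) = -√(1 + 9)*(4 + √(1 + 9)) = -√10*(4 + √10)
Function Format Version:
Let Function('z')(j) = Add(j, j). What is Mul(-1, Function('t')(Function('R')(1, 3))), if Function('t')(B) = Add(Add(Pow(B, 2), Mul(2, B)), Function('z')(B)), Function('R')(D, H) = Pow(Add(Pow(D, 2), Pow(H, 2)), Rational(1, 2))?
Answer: Add(-10, Mul(-4, Pow(10, Rational(1, 2)))) ≈ -22.649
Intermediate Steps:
Function('z')(j) = Mul(2, j)
Function('t')(B) = Add(Pow(B, 2), Mul(4, B)) (Function('t')(B) = Add(Add(Pow(B, 2), Mul(2, B)), Mul(2, B)) = Add(Pow(B, 2), Mul(4, B)))
Mul(-1, Function('t')(Function('R')(1, 3))) = Mul(-1, Mul(Pow(Add(Pow(1, 2), Pow(3, 2)), Rational(1, 2)), Add(4, Pow(Add(Pow(1, 2), Pow(3, 2)), Rational(1, 2))))) = Mul(-1, Mul(Pow(Add(1, 9), Rational(1, 2)), Add(4, Pow(Add(1, 9), Rational(1, 2))))) = Mul(-1, Mul(Pow(10, Rational(1, 2)), Add(4, Pow(10, Rational(1, 2))))) = Mul(-1, Pow(10, Rational(1, 2)), Add(4, Pow(10, Rational(1, 2))))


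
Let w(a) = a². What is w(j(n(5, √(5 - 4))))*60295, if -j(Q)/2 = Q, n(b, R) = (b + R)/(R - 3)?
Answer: 2170620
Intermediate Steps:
n(b, R) = (R + b)/(-3 + R)
j(Q) = -2*Q
w(j(n(5, √(5 - 4))))*60295 = (-2*(√(5 - 4) + 5)/(-3 + √(5 - 4)))²*60295 = (-2*(√1 + 5)/(-3 + √1))²*60295 = (-2*(1 + 5)/(-3 + 1))²*60295 = (-2*6/(-2))²*60295 = (-(-1)*6)²*60295 = (-2*(-3))²*60295 = 6²*60295 = 36*60295 = 2170620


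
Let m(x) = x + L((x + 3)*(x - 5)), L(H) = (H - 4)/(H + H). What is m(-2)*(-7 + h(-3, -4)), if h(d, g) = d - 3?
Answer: 221/14 ≈ 15.786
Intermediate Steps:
L(H) = (-4 + H)/(2*H) (L(H) = (-4 + H)/((2*H)) = (-4 + H)*(1/(2*H)) = (-4 + H)/(2*H))
m(x) = x + (-4 + (-5 + x)*(3 + x))/(2*(-5 + x)*(3 + x)) (m(x) = x + (-4 + (x + 3)*(x - 5))/(2*(((x + 3)*(x - 5)))) = x + (-4 + (3 + x)*(-5 + x))/(2*(((3 + x)*(-5 + x)))) = x + (-4 + (-5 + x)*(3 + x))/(2*(((-5 + x)*(3 + x)))) = x + (1/((-5 + x)*(3 + x)))*(-4 + (-5 + x)*(3 + x))/2 = x + (-4 + (-5 + x)*(3 + x))/(2*(-5 + x)*(3 + x)))
h(d, g) = -3 + d
m(-2)*(-7 + h(-3, -4)) = ((-19 - 32*(-2) - 3*(-2)² + 2*(-2)³)/(2*(-15 + (-2)² - 2*(-2))))*(-7 + (-3 - 3)) = ((-19 + 64 - 3*4 + 2*(-8))/(2*(-15 + 4 + 4)))*(-7 - 6) = ((½)*(-19 + 64 - 12 - 16)/(-7))*(-13) = ((½)*(-⅐)*17)*(-13) = -17/14*(-13) = 221/14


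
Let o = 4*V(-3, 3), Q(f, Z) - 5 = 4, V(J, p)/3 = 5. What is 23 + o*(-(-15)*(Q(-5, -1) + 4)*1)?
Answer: 11723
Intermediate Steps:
V(J, p) = 15 (V(J, p) = 3*5 = 15)
Q(f, Z) = 9 (Q(f, Z) = 5 + 4 = 9)
o = 60 (o = 4*15 = 60)
23 + o*(-(-15)*(Q(-5, -1) + 4)*1) = 23 + 60*(-(-15)*(9 + 4)*1) = 23 + 60*(-(-15)*13*1) = 23 + 60*(-5*(-39)*1) = 23 + 60*(195*1) = 23 + 60*195 = 23 + 11700 = 11723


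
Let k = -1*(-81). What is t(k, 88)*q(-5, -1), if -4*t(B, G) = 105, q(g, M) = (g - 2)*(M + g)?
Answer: -2205/2 ≈ -1102.5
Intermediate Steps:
q(g, M) = (-2 + g)*(M + g)
k = 81
t(B, G) = -105/4 (t(B, G) = -1/4*105 = -105/4)
t(k, 88)*q(-5, -1) = -105*((-5)**2 - 2*(-1) - 2*(-5) - 1*(-5))/4 = -105*(25 + 2 + 10 + 5)/4 = -105/4*42 = -2205/2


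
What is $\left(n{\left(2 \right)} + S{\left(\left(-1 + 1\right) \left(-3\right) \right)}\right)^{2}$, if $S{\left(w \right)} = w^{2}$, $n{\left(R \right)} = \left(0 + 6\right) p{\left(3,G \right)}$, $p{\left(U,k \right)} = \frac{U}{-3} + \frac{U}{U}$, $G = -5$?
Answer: $0$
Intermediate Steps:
$p{\left(U,k \right)} = 1 - \frac{U}{3}$ ($p{\left(U,k \right)} = U \left(- \frac{1}{3}\right) + 1 = - \frac{U}{3} + 1 = 1 - \frac{U}{3}$)
$n{\left(R \right)} = 0$ ($n{\left(R \right)} = \left(0 + 6\right) \left(1 - 1\right) = 6 \left(1 - 1\right) = 6 \cdot 0 = 0$)
$\left(n{\left(2 \right)} + S{\left(\left(-1 + 1\right) \left(-3\right) \right)}\right)^{2} = \left(0 + \left(\left(-1 + 1\right) \left(-3\right)\right)^{2}\right)^{2} = \left(0 + \left(0 \left(-3\right)\right)^{2}\right)^{2} = \left(0 + 0^{2}\right)^{2} = \left(0 + 0\right)^{2} = 0^{2} = 0$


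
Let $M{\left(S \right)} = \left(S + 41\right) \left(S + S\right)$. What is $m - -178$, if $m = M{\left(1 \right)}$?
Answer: $262$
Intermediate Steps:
$M{\left(S \right)} = 2 S \left(41 + S\right)$ ($M{\left(S \right)} = \left(41 + S\right) 2 S = 2 S \left(41 + S\right)$)
$m = 84$ ($m = 2 \cdot 1 \left(41 + 1\right) = 2 \cdot 1 \cdot 42 = 84$)
$m - -178 = 84 - -178 = 84 + 178 = 262$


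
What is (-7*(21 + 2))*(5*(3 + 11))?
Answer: -11270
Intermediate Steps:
(-7*(21 + 2))*(5*(3 + 11)) = (-7*23)*(5*14) = -161*70 = -11270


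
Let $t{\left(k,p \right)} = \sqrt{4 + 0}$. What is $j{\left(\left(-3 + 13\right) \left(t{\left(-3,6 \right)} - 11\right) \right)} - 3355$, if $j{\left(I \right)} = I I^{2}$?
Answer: $-732355$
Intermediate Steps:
$t{\left(k,p \right)} = 2$ ($t{\left(k,p \right)} = \sqrt{4} = 2$)
$j{\left(I \right)} = I^{3}$
$j{\left(\left(-3 + 13\right) \left(t{\left(-3,6 \right)} - 11\right) \right)} - 3355 = \left(\left(-3 + 13\right) \left(2 - 11\right)\right)^{3} - 3355 = \left(10 \left(-9\right)\right)^{3} - 3355 = \left(-90\right)^{3} - 3355 = -729000 - 3355 = -732355$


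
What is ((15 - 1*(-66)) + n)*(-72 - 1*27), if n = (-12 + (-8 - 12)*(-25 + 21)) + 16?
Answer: -16335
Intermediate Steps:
n = 84 (n = (-12 - 20*(-4)) + 16 = (-12 + 80) + 16 = 68 + 16 = 84)
((15 - 1*(-66)) + n)*(-72 - 1*27) = ((15 - 1*(-66)) + 84)*(-72 - 1*27) = ((15 + 66) + 84)*(-72 - 27) = (81 + 84)*(-99) = 165*(-99) = -16335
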